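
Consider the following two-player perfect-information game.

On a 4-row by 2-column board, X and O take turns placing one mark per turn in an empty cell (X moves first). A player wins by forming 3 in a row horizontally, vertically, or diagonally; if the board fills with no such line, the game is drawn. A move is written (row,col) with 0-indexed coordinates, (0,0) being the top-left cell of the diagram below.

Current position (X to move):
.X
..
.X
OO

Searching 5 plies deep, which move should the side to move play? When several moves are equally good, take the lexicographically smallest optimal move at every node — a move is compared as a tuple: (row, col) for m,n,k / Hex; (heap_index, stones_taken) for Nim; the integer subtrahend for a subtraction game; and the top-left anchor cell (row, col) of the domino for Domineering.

[.X/../.X/OO] X move#1: (0,0):+0/XX/../.X/OO, (1,0):+0/.X/X./.X/OO, (1,1):+1/.X/.X/.X/OO*, (2,0):+0/.X/../XX/OO
[.X/.X/.X/OO] end (terminal -1, O#2); searched .X/../.X/OO to 5

X's best at [.X/../.X/OO]: (1,1)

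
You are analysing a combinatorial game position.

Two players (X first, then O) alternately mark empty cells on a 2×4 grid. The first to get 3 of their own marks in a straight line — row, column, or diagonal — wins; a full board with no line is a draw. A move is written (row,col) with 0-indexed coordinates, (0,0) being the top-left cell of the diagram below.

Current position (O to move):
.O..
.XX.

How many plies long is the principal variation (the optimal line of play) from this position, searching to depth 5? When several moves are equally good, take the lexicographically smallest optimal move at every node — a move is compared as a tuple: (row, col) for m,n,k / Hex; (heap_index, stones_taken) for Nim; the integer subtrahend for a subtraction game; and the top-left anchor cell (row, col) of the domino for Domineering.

PV length from [.O../.XX.]: 4 plies

ply 1, O at .O../.XX. | (0,0)=-1→OO../.XX.*; (0,2)=-1→.OO./.XX.; (0,3)=-1→.O.O/.XX.; (1,0)=-1→.O../OXX.; (1,3)=-1→.O../.XXO
ply 2, X at OO../.XX. | (0,2)=+1→OOX./.XX.*; (0,3)=-1→OO.X/.XX.; (1,0)=+1→OO../XXX.; (1,3)=+1→OO../.XXX
ply 3, O at OOX./.XX. | (0,3)=-1→OOXO/.XX.*; (1,0)=-1→OOX./OXX.; (1,3)=-1→OOX./.XXO
ply 4, X at OOXO/.XX. | (1,0)=+1→OOXO/XXX.*; (1,3)=+1→OOXO/.XXX
ply 5: OOXO/XXX. is terminal -1 (O); from .O../.XX. depth 5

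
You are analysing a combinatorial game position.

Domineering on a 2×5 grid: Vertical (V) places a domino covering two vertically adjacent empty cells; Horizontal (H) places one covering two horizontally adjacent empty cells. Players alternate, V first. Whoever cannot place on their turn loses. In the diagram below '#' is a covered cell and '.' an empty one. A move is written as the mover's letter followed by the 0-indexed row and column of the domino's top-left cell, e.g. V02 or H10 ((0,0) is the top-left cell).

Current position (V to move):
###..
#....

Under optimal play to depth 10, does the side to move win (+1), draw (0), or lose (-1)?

value(###../#...., V) = +1

[###../#....] V move#1: V03:+1/####./#..#.*, V04:-1/###.#/#...#
[####./#..#.] H move#2: H11:-1/####./####.*
[####./####.] V move#3: V04:+1/#####/#####*
[#####/#####] end (terminal -1, H#4); searched ###../#.... to 10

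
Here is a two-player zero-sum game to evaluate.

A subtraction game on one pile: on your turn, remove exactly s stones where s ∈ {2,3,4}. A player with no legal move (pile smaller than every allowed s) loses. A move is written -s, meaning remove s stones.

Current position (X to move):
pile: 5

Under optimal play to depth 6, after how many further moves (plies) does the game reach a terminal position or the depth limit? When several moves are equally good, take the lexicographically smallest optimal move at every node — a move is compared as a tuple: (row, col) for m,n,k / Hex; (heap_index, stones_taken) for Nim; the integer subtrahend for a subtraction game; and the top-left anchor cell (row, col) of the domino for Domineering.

PV length from [5]: 1 ply

[5] X move#1: -2:-1/3, -3:-1/2, -4:+1/1*
[1] end (terminal -1, O#2); searched 5 to 6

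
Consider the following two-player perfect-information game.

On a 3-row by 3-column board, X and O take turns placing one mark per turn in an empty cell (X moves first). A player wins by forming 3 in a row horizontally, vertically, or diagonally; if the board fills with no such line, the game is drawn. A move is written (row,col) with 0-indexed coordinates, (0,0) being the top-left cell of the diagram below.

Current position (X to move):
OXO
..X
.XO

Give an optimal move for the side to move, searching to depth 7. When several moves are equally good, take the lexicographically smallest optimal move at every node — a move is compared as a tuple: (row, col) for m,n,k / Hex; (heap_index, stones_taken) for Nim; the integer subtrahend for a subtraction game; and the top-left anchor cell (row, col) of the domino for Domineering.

X's best at [OXO/..X/.XO]: (1,1)

[OXO/..X/.XO] X move#1: (1,0):-1/OXO/X.X/.XO, (1,1):+1/OXO/.XX/.XO*, (2,0):-1/OXO/..X/XXO
[OXO/.XX/.XO] end (terminal -1, O#2); searched OXO/..X/.XO to 7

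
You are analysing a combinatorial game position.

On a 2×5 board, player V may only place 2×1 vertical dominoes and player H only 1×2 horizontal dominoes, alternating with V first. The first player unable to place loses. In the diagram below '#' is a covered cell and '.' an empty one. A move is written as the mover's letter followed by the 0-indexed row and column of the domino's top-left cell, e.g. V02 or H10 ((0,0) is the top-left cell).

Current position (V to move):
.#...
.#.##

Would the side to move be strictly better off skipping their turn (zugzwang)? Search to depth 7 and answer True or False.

zugzwang(.#.../.#.##, V) = False

[.#.../.#.##] V move#1: V00:-1/##.../##.##, V02:+1/.##../.####*
[.##../.####] H move#2: H03:-1/.####/.####*
[.####/.####] V move#3: V00:+1/#####/#####*
[#####/#####] end (terminal -1, H#4); searched .#.../.#.## to 7
pass branch (H moves first from the same position):
  | [.#.../.#.##] H move#1: H02:-1/.###./.#.##*, H03:-1/.#.##/.#.##
  | [.###./.#.##] V move#2: V00:+1/####./##.##*
  | [####./##.##] end (terminal -1, H#3); searched .#.../.#.## to 7
V moving scores +1; V passing scores +1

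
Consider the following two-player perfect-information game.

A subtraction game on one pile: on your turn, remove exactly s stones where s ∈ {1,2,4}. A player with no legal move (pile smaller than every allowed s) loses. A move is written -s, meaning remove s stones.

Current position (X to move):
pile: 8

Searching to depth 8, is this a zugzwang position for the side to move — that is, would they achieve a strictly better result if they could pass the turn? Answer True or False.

zugzwang(8, X) = False

ply 1, X at 8 | -1=-1→7; -2=+1→6*; -4=-1→4
ply 2, O at 6 | -1=-1→5*; -2=-1→4; -4=-1→2
ply 3, X at 5 | -1=-1→4; -2=+1→3*; -4=-1→1
ply 4, O at 3 | -1=-1→2*; -2=-1→1
ply 5, X at 2 | -1=-1→1; -2=+1→0*
ply 6: 0 is terminal -1 (O); from 8 depth 8
pass branch (O moves first from the same position):
  | ply 1, O at 8 | -1=-1→7; -2=+1→6*; -4=-1→4
  | ply 2, X at 6 | -1=-1→5*; -2=-1→4; -4=-1→2
  | ply 3, O at 5 | -1=-1→4; -2=+1→3*; -4=-1→1
  | ply 4, X at 3 | -1=-1→2*; -2=-1→1
  | ply 5, O at 2 | -1=-1→1; -2=+1→0*
  | ply 6: 0 is terminal -1 (X); from 8 depth 8
X moving scores +1; X passing scores -1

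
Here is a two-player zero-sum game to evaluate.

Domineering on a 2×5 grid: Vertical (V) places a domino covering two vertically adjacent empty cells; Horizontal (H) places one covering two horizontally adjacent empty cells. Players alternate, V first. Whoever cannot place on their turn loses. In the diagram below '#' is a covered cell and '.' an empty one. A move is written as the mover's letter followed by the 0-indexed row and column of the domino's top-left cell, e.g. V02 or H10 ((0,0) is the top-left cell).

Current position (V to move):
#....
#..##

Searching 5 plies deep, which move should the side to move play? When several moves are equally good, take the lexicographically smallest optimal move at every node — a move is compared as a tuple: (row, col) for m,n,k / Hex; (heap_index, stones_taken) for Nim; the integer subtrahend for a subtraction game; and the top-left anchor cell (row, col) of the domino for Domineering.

p1 V@[#..../#..##]: V01[##.../##.##]-1 V02[#.#../#.###]+1*
p2 H@[#.#../#.###]: H03[#.###/#.###]-1*
p3 V@[#.###/#.###]: V01[#####/#####]+1*
p4 H@[#####/#####] terminal -1; root [#..../#..##] d5

V's best at [#..../#..##]: V02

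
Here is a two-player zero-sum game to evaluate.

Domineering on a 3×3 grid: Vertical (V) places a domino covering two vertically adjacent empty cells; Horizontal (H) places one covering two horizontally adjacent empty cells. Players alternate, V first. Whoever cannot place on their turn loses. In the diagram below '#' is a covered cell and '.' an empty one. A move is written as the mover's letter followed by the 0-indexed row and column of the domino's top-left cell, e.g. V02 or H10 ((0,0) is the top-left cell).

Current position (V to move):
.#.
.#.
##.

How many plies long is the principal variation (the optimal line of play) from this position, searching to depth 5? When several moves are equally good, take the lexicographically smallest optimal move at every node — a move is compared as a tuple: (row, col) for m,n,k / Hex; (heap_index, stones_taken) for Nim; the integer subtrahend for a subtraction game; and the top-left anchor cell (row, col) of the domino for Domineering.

ply 1, V at .#./.#./##. | V00=+1→##./##./##.*; V02=+1→.##/.##/##.; V12=+1→.#./.##/###
ply 2: ##./##./##. is terminal -1 (H); from .#./.#./##. depth 5

PV length from [.#./.#./##.]: 1 ply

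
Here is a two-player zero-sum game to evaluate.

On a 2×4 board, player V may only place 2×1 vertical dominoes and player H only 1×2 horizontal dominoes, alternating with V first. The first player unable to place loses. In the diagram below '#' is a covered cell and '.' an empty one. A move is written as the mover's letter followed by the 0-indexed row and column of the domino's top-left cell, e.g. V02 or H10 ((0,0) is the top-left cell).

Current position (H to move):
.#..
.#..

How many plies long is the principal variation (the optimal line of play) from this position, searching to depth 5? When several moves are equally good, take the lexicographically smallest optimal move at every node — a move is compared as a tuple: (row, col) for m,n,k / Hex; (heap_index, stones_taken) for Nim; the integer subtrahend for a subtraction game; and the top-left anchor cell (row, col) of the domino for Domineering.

PV length from [.#../.#..]: 3 plies

[.#../.#..] H move#1: H02:+1/.###/.#..*, H12:+1/.#../.###
[.###/.#..] V move#2: V00:-1/####/##..*
[####/##..] H move#3: H12:+1/####/####*
[####/####] end (terminal -1, V#4); searched .#../.#.. to 5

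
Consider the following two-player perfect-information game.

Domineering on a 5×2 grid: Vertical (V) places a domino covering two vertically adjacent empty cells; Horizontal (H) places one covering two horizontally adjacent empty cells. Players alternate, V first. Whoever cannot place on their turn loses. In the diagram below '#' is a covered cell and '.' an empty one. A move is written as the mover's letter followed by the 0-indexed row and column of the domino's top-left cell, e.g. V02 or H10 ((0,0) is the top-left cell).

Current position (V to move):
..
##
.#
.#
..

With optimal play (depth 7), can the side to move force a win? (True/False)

ply 1, V at ../##/.#/.#/.. | V20=-1→../##/##/##/..*; V30=-1→../##/.#/##/#.
ply 2, H at ../##/##/##/.. | H00=+1→##/##/##/##/..*; H40=+1→../##/##/##/##
ply 3: ##/##/##/##/.. is terminal -1 (V); from ../##/.#/.#/.. depth 7

V winning at [../##/.#/.#/..]: False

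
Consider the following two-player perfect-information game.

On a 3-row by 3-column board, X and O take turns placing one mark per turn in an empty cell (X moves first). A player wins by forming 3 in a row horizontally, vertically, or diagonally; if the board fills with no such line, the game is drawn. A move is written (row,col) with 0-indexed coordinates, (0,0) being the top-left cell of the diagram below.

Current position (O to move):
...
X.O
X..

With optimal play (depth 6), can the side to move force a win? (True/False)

O winning at [.../X.O/X..]: False

p1 O@[.../X.O/X..]: (0,0)[O../X.O/X..]+0* (0,1)[.O./X.O/X..]-1 (0,2)[..O/X.O/X..]-1 (1,1)[.../XOO/X..]-1 (2,1)[.../X.O/XO.]-1 (2,2)[.../X.O/X.O]-1
p2 X@[O../X.O/X..]: (0,1)[OX./X.O/X..]-1 (0,2)[O.X/X.O/X..]+0* (1,1)[O../XXO/X..]-1 (2,1)[O../X.O/XX.]-1 (2,2)[O../X.O/X.X]+0
p3 O@[O.X/X.O/X..]: (0,1)[OOX/X.O/X..]-1 (1,1)[O.X/XOO/X..]+0* (2,1)[O.X/X.O/XO.]-1 (2,2)[O.X/X.O/X.O]-1
p4 X@[O.X/XOO/X..]: (0,1)[OXX/XOO/X..]-1 (2,1)[O.X/XOO/XX.]-1 (2,2)[O.X/XOO/X.X]+0*
p5 O@[O.X/XOO/X.X]: (0,1)[OOX/XOO/X.X]-1 (2,1)[O.X/XOO/XOX]+0*
p6 X@[O.X/XOO/XOX]: (0,1)[OXX/XOO/XOX]+0*
p7 O@[OXX/XOO/XOX] terminal +0; root [.../X.O/X..] d6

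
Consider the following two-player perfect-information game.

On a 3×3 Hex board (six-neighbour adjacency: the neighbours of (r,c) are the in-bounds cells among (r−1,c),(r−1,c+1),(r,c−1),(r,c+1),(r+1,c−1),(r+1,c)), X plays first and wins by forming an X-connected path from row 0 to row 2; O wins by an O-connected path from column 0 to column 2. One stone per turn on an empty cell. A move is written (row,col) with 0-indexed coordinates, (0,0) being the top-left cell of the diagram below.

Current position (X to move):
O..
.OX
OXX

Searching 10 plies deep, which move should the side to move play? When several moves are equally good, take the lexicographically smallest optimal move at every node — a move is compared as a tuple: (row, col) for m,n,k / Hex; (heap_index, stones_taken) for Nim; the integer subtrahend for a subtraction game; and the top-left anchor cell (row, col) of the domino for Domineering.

X's best at [O../.OX/OXX]: (0,2)

p1 X@[O../.OX/OXX]: (0,1)[OX./.OX/OXX]-1 (0,2)[O.X/.OX/OXX]+1* (1,0)[O../XOX/OXX]-1
p2 O@[O.X/.OX/OXX] terminal -1; root [O../.OX/OXX] d10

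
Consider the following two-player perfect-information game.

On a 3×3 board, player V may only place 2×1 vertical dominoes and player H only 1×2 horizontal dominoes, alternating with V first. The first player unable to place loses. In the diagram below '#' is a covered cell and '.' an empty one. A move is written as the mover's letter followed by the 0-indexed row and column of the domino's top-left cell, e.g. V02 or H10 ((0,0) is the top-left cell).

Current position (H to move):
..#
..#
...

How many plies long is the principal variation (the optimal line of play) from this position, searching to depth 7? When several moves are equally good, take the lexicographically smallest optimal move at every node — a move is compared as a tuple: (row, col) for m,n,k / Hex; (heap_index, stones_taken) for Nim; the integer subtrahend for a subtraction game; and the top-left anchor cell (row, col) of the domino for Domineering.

PV length from [..#/..#/...]: 1 ply

ply 1, H at ..#/..#/... | H00=-1→###/..#/...; H10=+1→..#/###/...*; H20=-1→..#/..#/##.; H21=-1→..#/..#/.##
ply 2: ..#/###/... is terminal -1 (V); from ..#/..#/... depth 7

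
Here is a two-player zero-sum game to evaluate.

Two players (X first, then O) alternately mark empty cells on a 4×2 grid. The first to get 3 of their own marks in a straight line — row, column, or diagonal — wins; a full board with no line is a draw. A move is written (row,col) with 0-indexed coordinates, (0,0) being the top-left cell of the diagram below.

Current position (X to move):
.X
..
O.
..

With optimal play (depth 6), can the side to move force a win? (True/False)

[.X/../O./..] X move#1: (0,0):+0/XX/../O./..*, (1,0):+0/.X/X./O./.., (1,1):+0/.X/.X/O./.., (2,1):+0/.X/../OX/.., (3,0):+0/.X/../O./X., (3,1):-1/.X/../O./.X
[XX/../O./..] O move#2: (1,0):+0/XX/O./O./..*, (1,1):+0/XX/.O/O./.., (2,1):+0/XX/../OO/.., (3,0):+0/XX/../O./O., (3,1):+0/XX/../O./.O
[XX/O./O./..] X move#3: (1,1):-1/XX/OX/O./.., (2,1):-1/XX/O./OX/.., (3,0):+0/XX/O./O./X.*, (3,1):-1/XX/O./O./.X
[XX/O./O./X.] O move#4: (1,1):+0/XX/OO/O./X.*, (2,1):+0/XX/O./OO/X., (3,1):+0/XX/O./O./XO
[XX/OO/O./X.] X move#5: (2,1):+0/XX/OO/OX/X.*, (3,1):+0/XX/OO/O./XX
[XX/OO/OX/X.] O move#6: (3,1):+0/XX/OO/OX/XO*
[XX/OO/OX/XO] end (terminal +0, X#7); searched .X/../O./.. to 6

X winning at [.X/../O./..]: False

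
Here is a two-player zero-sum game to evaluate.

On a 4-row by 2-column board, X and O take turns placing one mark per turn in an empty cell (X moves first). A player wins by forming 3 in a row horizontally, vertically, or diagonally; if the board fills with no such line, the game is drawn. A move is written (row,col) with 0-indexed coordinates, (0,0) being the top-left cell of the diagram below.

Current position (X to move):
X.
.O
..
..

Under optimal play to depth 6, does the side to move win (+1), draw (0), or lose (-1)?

ply 1, X at X./.O/../.. | (0,1)=+0→XX/.O/../..*; (1,0)=+0→X./XO/../..; (2,0)=+0→X./.O/X./..; (2,1)=+0→X./.O/.X/..; (3,0)=-1→X./.O/../X.; (3,1)=+0→X./.O/../.X
ply 2, O at XX/.O/../.. | (1,0)=+0→XX/OO/../..*; (2,0)=+0→XX/.O/O./..; (2,1)=+0→XX/.O/.O/..; (3,0)=+0→XX/.O/../O.; (3,1)=+0→XX/.O/../.O
ply 3, X at XX/OO/../.. | (2,0)=+0→XX/OO/X./..*; (2,1)=+0→XX/OO/.X/..; (3,0)=+0→XX/OO/../X.; (3,1)=+0→XX/OO/../.X
ply 4, O at XX/OO/X./.. | (2,1)=+0→XX/OO/XO/..*; (3,0)=+0→XX/OO/X./O.; (3,1)=+0→XX/OO/X./.O
ply 5, X at XX/OO/XO/.. | (3,0)=-1→XX/OO/XO/X.; (3,1)=+0→XX/OO/XO/.X*
ply 6, O at XX/OO/XO/.X | (3,0)=+0→XX/OO/XO/OX*
ply 7: XX/OO/XO/OX is terminal +0 (X); from X./.O/../.. depth 6

value(X./.O/../.., X) = 0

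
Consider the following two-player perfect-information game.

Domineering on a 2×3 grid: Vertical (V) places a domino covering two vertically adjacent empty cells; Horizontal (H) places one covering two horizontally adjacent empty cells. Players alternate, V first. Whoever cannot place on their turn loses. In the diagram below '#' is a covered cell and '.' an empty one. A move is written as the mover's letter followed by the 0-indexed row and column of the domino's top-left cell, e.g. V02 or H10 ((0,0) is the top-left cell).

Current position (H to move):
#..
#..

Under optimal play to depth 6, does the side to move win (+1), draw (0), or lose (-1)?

value(#../#.., H) = +1

ply 1, H at #../#.. | H01=+1→###/#..*; H11=+1→#../###
ply 2: ###/#.. is terminal -1 (V); from #../#.. depth 6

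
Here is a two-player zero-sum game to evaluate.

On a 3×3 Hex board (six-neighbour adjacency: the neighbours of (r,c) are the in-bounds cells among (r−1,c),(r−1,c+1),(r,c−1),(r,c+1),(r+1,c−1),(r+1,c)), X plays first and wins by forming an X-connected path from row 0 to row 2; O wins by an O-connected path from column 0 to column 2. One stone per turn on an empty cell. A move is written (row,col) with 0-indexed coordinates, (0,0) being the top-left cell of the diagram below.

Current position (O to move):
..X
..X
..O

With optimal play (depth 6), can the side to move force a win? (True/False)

p1 O@[..X/..X/..O]: (0,0)[O.X/..X/..O]-1* (0,1)[.OX/..X/..O]-1 (1,0)[..X/O.X/..O]-1 (1,1)[..X/.OX/..O]-1 (2,0)[..X/..X/O.O]-1 (2,1)[..X/..X/.OO]-1
p2 X@[O.X/..X/..O]: (0,1)[OXX/..X/..O]+1* (1,0)[O.X/X.X/..O]+1 (1,1)[O.X/.XX/..O]+1 (2,0)[O.X/..X/X.O]+1 (2,1)[O.X/..X/.XO]+1
p3 O@[OXX/..X/..O]: (1,0)[OXX/O.X/..O]-1* (1,1)[OXX/.OX/..O]-1 (2,0)[OXX/..X/O.O]-1 (2,1)[OXX/..X/.OO]-1
p4 X@[OXX/O.X/..O]: (1,1)[OXX/OXX/..O]+1* (2,0)[OXX/O.X/X.O]+1 (2,1)[OXX/O.X/.XO]+1
p5 O@[OXX/OXX/..O]: (2,0)[OXX/OXX/O.O]-1* (2,1)[OXX/OXX/.OO]-1
p6 X@[OXX/OXX/O.O]: (2,1)[OXX/OXX/OXO]+1*
p7 O@[OXX/OXX/OXO] terminal -1; root [..X/..X/..O] d6

O winning at [..X/..X/..O]: False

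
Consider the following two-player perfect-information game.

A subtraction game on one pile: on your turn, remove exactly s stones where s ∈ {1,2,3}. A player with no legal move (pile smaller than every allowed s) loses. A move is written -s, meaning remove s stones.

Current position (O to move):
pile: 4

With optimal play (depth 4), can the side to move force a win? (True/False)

p1 O@[4]: -1[3]-1* -2[2]-1 -3[1]-1
p2 X@[3]: -1[2]-1 -2[1]-1 -3[0]+1*
p3 O@[0] terminal -1; root [4] d4

O winning at [4]: False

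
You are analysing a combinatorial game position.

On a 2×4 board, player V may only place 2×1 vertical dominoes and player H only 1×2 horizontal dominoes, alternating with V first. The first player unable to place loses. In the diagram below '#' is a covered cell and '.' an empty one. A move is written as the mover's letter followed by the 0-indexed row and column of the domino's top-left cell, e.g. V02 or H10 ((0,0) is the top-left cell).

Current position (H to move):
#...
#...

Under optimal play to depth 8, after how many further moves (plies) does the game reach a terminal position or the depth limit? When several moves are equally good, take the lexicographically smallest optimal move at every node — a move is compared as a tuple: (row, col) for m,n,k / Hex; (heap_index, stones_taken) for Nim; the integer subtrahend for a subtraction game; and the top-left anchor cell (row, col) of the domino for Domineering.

p1 H@[#.../#...]: H01[###./#...]+1* H02[#.##/#...]+1 H11[#.../###.]+1 H12[#.../#.##]+1
p2 V@[###./#...]: V03[####/#..#]-1*
p3 H@[####/#..#]: H11[####/####]+1*
p4 V@[####/####] terminal -1; root [#.../#...] d8

PV length from [#.../#...]: 3 plies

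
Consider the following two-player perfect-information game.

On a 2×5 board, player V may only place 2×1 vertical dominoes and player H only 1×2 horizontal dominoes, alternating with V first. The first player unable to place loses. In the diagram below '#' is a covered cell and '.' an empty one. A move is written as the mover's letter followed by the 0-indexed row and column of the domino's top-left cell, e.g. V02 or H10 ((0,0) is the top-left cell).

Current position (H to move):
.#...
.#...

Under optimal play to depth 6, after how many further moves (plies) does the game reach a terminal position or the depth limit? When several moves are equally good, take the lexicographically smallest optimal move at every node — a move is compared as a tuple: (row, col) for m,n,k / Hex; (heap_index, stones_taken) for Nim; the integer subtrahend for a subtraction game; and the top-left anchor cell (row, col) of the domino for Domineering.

[.#.../.#...] H move#1: H02:-1/.###./.#...*, H03:-1/.#.##/.#..., H12:-1/.#.../.###., H13:-1/.#.../.#.##
[.###./.#...] V move#2: V00:-1/####./##..., V04:+1/.####/.#..#*
[.####/.#..#] H move#3: H12:-1/.####/.####*
[.####/.####] V move#4: V00:+1/#####/#####*
[#####/#####] end (terminal -1, H#5); searched .#.../.#... to 6

PV length from [.#.../.#...]: 4 plies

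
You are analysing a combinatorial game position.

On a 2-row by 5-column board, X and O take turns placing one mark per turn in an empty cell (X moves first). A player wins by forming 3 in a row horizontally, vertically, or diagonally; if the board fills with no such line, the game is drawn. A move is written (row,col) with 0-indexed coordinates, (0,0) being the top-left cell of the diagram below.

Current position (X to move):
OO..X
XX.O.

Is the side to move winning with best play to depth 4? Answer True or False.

X winning at [OO..X/XX.O.]: True

ply 1, X at OO..X/XX.O. | (0,2)=+1→OOX.X/XX.O.*; (0,3)=-1→OO.XX/XX.O.; (1,2)=+1→OO..X/XXXO.; (1,4)=-1→OO..X/XX.OX
ply 2, O at OOX.X/XX.O. | (0,3)=-1→OOXOX/XX.O.*; (1,2)=-1→OOX.X/XXOO.; (1,4)=-1→OOX.X/XX.OO
ply 3, X at OOXOX/XX.O. | (1,2)=+1→OOXOX/XXXO.*; (1,4)=+0→OOXOX/XX.OX
ply 4: OOXOX/XXXO. is terminal -1 (O); from OO..X/XX.O. depth 4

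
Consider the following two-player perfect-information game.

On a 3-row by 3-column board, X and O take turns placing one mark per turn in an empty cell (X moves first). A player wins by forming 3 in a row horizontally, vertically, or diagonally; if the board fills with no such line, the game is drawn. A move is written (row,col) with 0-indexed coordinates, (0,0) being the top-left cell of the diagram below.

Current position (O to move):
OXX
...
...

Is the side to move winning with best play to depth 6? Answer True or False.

[OXX/.../...] O move#1: (1,0):+1/OXX/O../...*, (1,1):+0/OXX/.O./..., (1,2):-1/OXX/..O/..., (2,0):+1/OXX/.../O.., (2,1):+0/OXX/.../.O., (2,2):-1/OXX/.../..O
[OXX/O../...] X move#2: (1,1):-1/OXX/OX./...*, (1,2):-1/OXX/O.X/..., (2,0):-1/OXX/O../X.., (2,1):-1/OXX/O../.X., (2,2):-1/OXX/O../..X
[OXX/OX./...] O move#3: (1,2):-1/OXX/OXO/..., (2,0):+1/OXX/OX./O..*, (2,1):-1/OXX/OX./.O., (2,2):-1/OXX/OX./..O
[OXX/OX./O..] end (terminal -1, X#4); searched OXX/.../... to 6

O winning at [OXX/.../...]: True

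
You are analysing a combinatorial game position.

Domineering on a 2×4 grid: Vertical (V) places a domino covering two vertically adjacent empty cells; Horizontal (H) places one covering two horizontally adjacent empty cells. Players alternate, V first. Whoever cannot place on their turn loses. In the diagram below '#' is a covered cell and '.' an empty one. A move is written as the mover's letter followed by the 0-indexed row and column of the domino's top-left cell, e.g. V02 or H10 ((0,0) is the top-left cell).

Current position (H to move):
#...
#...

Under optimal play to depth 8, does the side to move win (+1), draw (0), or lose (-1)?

p1 H@[#.../#...]: H01[###./#...]+1* H02[#.##/#...]+1 H11[#.../###.]+1 H12[#.../#.##]+1
p2 V@[###./#...]: V03[####/#..#]-1*
p3 H@[####/#..#]: H11[####/####]+1*
p4 V@[####/####] terminal -1; root [#.../#...] d8

value(#.../#..., H) = +1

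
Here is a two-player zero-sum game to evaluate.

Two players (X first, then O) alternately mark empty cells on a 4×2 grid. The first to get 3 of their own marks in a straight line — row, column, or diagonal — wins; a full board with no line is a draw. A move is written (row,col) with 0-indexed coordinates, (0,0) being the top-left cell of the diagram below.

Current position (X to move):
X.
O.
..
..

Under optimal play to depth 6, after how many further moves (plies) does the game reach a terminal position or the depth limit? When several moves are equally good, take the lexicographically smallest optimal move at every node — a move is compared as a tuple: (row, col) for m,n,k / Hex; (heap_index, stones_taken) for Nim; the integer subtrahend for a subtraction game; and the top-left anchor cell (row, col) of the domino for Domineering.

PV length from [X./O./../..]: 6 plies

p1 X@[X./O./../..]: (0,1)[XX/O./../..]+0* (1,1)[X./OX/../..]+0 (2,0)[X./O./X./..]+0 (2,1)[X./O./.X/..]+0 (3,0)[X./O./../X.]+0 (3,1)[X./O./../.X]+0
p2 O@[XX/O./../..]: (1,1)[XX/OO/../..]+0* (2,0)[XX/O./O./..]+0 (2,1)[XX/O./.O/..]+0 (3,0)[XX/O./../O.]+0 (3,1)[XX/O./../.O]+0
p3 X@[XX/OO/../..]: (2,0)[XX/OO/X./..]+0* (2,1)[XX/OO/.X/..]+0 (3,0)[XX/OO/../X.]+0 (3,1)[XX/OO/../.X]+0
p4 O@[XX/OO/X./..]: (2,1)[XX/OO/XO/..]+0* (3,0)[XX/OO/X./O.]+0 (3,1)[XX/OO/X./.O]+0
p5 X@[XX/OO/XO/..]: (3,0)[XX/OO/XO/X.]-1 (3,1)[XX/OO/XO/.X]+0*
p6 O@[XX/OO/XO/.X]: (3,0)[XX/OO/XO/OX]+0*
p7 X@[XX/OO/XO/OX] terminal +0; root [X./O./../..] d6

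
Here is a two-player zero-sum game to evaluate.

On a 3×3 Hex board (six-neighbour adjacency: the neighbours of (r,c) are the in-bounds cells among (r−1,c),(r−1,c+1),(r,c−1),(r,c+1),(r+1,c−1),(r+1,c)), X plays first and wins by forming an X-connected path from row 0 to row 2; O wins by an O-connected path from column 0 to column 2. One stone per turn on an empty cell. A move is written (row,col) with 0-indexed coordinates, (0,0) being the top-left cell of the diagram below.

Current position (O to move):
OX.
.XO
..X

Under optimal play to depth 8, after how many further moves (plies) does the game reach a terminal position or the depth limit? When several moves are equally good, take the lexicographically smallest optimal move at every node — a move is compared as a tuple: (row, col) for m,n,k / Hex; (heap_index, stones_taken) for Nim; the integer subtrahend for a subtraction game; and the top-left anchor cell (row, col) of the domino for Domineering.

PV length from [OX./.XO/..X]: 4 plies

ply 1, O at OX./.XO/..X | (0,2)=-1→OXO/.XO/..X*; (1,0)=-1→OX./OXO/..X; (2,0)=-1→OX./.XO/O.X; (2,1)=-1→OX./.XO/.OX
ply 2, X at OXO/.XO/..X | (1,0)=+1→OXO/XXO/..X*; (2,0)=+1→OXO/.XO/X.X; (2,1)=+1→OXO/.XO/.XX
ply 3, O at OXO/XXO/..X | (2,0)=-1→OXO/XXO/O.X*; (2,1)=-1→OXO/XXO/.OX
ply 4, X at OXO/XXO/O.X | (2,1)=+1→OXO/XXO/OXX*
ply 5: OXO/XXO/OXX is terminal -1 (O); from OX./.XO/..X depth 8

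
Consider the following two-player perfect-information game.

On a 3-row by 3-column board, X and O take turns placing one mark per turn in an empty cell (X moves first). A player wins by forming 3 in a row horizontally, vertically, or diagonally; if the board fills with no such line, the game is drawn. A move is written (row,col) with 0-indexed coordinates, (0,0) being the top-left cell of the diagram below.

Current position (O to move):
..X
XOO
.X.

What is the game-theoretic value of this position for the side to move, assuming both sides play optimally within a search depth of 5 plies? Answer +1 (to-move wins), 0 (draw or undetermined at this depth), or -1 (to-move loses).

ply 1, O at ..X/XOO/.X. | (0,0)=+0→O.X/XOO/.X.*; (0,1)=-1→.OX/XOO/.X.; (2,0)=+0→..X/XOO/OX.; (2,2)=-1→..X/XOO/.XO
ply 2, X at O.X/XOO/.X. | (0,1)=-1→OXX/XOO/.X.; (2,0)=-1→O.X/XOO/XX.; (2,2)=+0→O.X/XOO/.XX*
ply 3, O at O.X/XOO/.XX | (0,1)=-1→OOX/XOO/.XX; (2,0)=+0→O.X/XOO/OXX*
ply 4, X at O.X/XOO/OXX | (0,1)=+0→OXX/XOO/OXX*
ply 5: OXX/XOO/OXX is terminal +0 (O); from ..X/XOO/.X. depth 5

value(..X/XOO/.X., O) = 0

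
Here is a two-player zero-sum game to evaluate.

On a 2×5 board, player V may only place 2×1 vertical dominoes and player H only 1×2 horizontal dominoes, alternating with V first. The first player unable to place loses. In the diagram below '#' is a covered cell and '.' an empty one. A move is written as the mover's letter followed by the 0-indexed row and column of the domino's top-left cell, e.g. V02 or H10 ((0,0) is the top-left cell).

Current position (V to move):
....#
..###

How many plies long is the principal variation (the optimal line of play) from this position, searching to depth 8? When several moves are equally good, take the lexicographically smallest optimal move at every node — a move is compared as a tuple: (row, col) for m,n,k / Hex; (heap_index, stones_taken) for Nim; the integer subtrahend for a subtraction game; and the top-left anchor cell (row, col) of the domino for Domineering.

PV length from [....#/..###]: 3 plies

ply 1, V at ....#/..### | V00=-1→#...#/#.###; V01=+1→.#..#/.####*
ply 2, H at .#..#/.#### | H02=-1→.####/.####*
ply 3, V at .####/.#### | V00=+1→#####/#####*
ply 4: #####/##### is terminal -1 (H); from ....#/..### depth 8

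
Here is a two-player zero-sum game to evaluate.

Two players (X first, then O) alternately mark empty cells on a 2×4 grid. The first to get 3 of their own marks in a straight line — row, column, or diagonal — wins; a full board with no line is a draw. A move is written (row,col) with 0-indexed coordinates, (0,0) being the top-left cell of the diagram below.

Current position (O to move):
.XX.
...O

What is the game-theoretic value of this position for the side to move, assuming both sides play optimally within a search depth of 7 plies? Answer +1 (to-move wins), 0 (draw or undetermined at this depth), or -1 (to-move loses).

[.XX./...O] O move#1: (0,0):-1/OXX./...O*, (0,3):-1/.XXO/...O, (1,0):-1/.XX./O..O, (1,1):-1/.XX./.O.O, (1,2):-1/.XX./..OO
[OXX./...O] X move#2: (0,3):+1/OXXX/...O*, (1,0):+0/OXX./X..O, (1,1):+0/OXX./.X.O, (1,2):+0/OXX./..XO
[OXXX/...O] end (terminal -1, O#3); searched .XX./...O to 7

value(.XX./...O, O) = -1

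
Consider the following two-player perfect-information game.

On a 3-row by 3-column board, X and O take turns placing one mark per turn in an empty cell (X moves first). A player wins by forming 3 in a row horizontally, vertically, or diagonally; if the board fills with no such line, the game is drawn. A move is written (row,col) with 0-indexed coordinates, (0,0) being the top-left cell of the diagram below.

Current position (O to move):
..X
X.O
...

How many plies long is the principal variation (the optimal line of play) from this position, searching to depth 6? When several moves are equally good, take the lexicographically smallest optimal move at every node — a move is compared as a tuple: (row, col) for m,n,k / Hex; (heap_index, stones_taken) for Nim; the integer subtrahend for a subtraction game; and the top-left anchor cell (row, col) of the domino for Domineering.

PV length from [..X/X.O/...]: 6 plies

[..X/X.O/...] O move#1: (0,0):+0/O.X/X.O/...*, (0,1):-1/.OX/X.O/..., (1,1):-1/..X/XOO/..., (2,0):+0/..X/X.O/O.., (2,1):-1/..X/X.O/.O., (2,2):-1/..X/X.O/..O
[O.X/X.O/...] X move#2: (0,1):+0/OXX/X.O/...*, (1,1):+0/O.X/XXO/..., (2,0):+0/O.X/X.O/X.., (2,1):+0/O.X/X.O/.X., (2,2):+0/O.X/X.O/..X
[OXX/X.O/...] O move#3: (1,1):+0/OXX/XOO/...*, (2,0):+0/OXX/X.O/O.., (2,1):+0/OXX/X.O/.O., (2,2):-1/OXX/X.O/..O
[OXX/XOO/...] X move#4: (2,0):-1/OXX/XOO/X.., (2,1):-1/OXX/XOO/.X., (2,2):+0/OXX/XOO/..X*
[OXX/XOO/..X] O move#5: (2,0):+0/OXX/XOO/O.X*, (2,1):+0/OXX/XOO/.OX
[OXX/XOO/O.X] X move#6: (2,1):+0/OXX/XOO/OXX*
[OXX/XOO/OXX] end (terminal +0, O#7); searched ..X/X.O/... to 6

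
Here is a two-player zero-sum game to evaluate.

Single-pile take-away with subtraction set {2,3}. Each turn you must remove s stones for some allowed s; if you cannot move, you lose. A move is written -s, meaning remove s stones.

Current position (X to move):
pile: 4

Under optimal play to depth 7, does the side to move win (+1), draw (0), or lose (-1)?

value(4, X) = +1

[4] X move#1: -2:-1/2, -3:+1/1*
[1] end (terminal -1, O#2); searched 4 to 7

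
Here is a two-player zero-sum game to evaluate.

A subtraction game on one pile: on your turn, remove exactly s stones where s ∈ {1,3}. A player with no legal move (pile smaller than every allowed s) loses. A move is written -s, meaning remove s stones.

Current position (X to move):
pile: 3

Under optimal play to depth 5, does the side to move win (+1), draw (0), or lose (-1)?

value(3, X) = +1

ply 1, X at 3 | -1=+1→2*; -3=+1→0
ply 2, O at 2 | -1=-1→1*
ply 3, X at 1 | -1=+1→0*
ply 4: 0 is terminal -1 (O); from 3 depth 5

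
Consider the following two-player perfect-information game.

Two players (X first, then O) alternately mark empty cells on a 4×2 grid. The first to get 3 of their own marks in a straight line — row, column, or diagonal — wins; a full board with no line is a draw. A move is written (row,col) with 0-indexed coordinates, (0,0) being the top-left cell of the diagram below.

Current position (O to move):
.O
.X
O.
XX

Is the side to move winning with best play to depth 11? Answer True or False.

ply 1, O at .O/.X/O./XX | (0,0)=-1→OO/.X/O./XX; (1,0)=-1→.O/OX/O./XX; (2,1)=+0→.O/.X/OO/XX*
ply 2, X at .O/.X/OO/XX | (0,0)=+0→XO/.X/OO/XX*; (1,0)=+0→.O/XX/OO/XX
ply 3, O at XO/.X/OO/XX | (1,0)=+0→XO/OX/OO/XX*
ply 4: XO/OX/OO/XX is terminal +0 (X); from .O/.X/O./XX depth 11

O winning at [.O/.X/O./XX]: False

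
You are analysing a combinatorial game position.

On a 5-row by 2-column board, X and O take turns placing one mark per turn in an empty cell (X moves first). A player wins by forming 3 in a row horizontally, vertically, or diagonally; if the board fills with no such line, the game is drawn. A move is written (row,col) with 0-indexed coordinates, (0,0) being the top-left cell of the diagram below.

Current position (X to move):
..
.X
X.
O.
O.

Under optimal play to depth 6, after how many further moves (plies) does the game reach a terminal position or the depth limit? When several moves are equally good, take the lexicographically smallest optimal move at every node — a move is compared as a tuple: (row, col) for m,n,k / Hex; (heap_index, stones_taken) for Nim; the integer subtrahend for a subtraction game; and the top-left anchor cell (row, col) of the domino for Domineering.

PV length from [../.X/X./O./O.]: 3 plies

ply 1, X at ../.X/X./O./O. | (0,0)=+1→X./.X/X./O./O.*; (0,1)=+0→.X/.X/X./O./O.; (1,0)=+1→../XX/X./O./O.; (2,1)=+1→../.X/XX/O./O.; (3,1)=+0→../.X/X./OX/O.; (4,1)=+0→../.X/X./O./OX
ply 2, O at X./.X/X./O./O. | (0,1)=-1→XO/.X/X./O./O.*; (1,0)=-1→X./OX/X./O./O.; (2,1)=-1→X./.X/XO/O./O.; (3,1)=-1→X./.X/X./OO/O.; (4,1)=-1→X./.X/X./O./OO
ply 3, X at XO/.X/X./O./O. | (1,0)=+1→XO/XX/X./O./O.*; (2,1)=+1→XO/.X/XX/O./O.; (3,1)=+1→XO/.X/X./OX/O.; (4,1)=+0→XO/.X/X./O./OX
ply 4: XO/XX/X./O./O. is terminal -1 (O); from ../.X/X./O./O. depth 6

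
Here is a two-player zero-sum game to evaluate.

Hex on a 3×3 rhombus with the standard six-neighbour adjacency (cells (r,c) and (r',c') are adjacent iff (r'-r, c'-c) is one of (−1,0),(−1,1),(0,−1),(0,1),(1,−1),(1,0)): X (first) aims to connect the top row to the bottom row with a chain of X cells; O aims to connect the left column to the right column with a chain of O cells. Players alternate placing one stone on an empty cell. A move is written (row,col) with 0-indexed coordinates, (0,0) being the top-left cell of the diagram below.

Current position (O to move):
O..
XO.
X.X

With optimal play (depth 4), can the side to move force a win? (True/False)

[O../XO./X.X] O move#1: (0,1):+1/OO./XO./X.X*, (0,2):-1/O.O/XO./X.X, (1,2):-1/O../XOO/X.X, (2,1):-1/O../XO./XOX
[OO./XO./X.X] X move#2: (0,2):-1/OOX/XO./X.X*, (1,2):-1/OO./XOX/X.X, (2,1):-1/OO./XO./XXX
[OOX/XO./X.X] O move#3: (1,2):+1/OOX/XOO/X.X*, (2,1):-1/OOX/XO./XOX
[OOX/XOO/X.X] end (terminal -1, X#4); searched O../XO./X.X to 4

O winning at [O../XO./X.X]: True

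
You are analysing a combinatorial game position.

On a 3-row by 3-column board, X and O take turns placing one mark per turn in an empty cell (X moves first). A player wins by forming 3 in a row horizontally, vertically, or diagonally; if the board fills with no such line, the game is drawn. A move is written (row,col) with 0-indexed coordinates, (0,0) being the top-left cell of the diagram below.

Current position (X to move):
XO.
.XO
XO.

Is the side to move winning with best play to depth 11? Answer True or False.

X winning at [XO./.XO/XO.]: True

ply 1, X at XO./.XO/XO. | (0,2)=+1→XOX/.XO/XO.*; (1,0)=+1→XO./XXO/XO.; (2,2)=+1→XO./.XO/XOX
ply 2: XOX/.XO/XO. is terminal -1 (O); from XO./.XO/XO. depth 11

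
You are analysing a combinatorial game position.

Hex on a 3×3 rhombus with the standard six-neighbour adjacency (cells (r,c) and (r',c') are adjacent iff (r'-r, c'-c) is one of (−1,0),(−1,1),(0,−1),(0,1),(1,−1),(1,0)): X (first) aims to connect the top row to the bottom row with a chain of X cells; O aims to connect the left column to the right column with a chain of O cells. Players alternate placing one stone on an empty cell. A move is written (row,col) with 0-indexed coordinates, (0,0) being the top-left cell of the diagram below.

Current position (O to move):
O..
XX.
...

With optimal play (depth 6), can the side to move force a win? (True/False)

p1 O@[O../XX./...]: (0,1)[OO./XX./...]-1* (0,2)[O.O/XX./...]-1 (1,2)[O../XXO/...]-1 (2,0)[O../XX./O..]-1 (2,1)[O../XX./.O.]-1 (2,2)[O../XX./..O]-1
p2 X@[OO./XX./...]: (0,2)[OOX/XX./...]+1* (1,2)[OO./XXX/...]-1 (2,0)[OO./XX./X..]-1 (2,1)[OO./XX./.X.]-1 (2,2)[OO./XX./..X]-1
p3 O@[OOX/XX./...]: (1,2)[OOX/XXO/...]-1* (2,0)[OOX/XX./O..]-1 (2,1)[OOX/XX./.O.]-1 (2,2)[OOX/XX./..O]-1
p4 X@[OOX/XXO/...]: (2,0)[OOX/XXO/X..]+1* (2,1)[OOX/XXO/.X.]+1 (2,2)[OOX/XXO/..X]+1
p5 O@[OOX/XXO/X..] terminal -1; root [O../XX./...] d6

O winning at [O../XX./...]: False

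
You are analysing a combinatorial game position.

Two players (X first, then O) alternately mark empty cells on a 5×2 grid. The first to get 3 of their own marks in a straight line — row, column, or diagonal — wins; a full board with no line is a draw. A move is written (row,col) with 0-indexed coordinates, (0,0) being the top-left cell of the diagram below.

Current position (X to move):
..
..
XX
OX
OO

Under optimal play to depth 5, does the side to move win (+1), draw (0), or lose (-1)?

p1 X@[../../XX/OX/OO]: (0,0)[X./../XX/OX/OO]+1* (0,1)[.X/../XX/OX/OO]+0 (1,0)[../X./XX/OX/OO]+1 (1,1)[../.X/XX/OX/OO]+1
p2 O@[X./../XX/OX/OO]: (0,1)[XO/../XX/OX/OO]-1* (1,0)[X./O./XX/OX/OO]-1 (1,1)[X./.O/XX/OX/OO]-1
p3 X@[XO/../XX/OX/OO]: (1,0)[XO/X./XX/OX/OO]+1* (1,1)[XO/.X/XX/OX/OO]+1
p4 O@[XO/X./XX/OX/OO] terminal -1; root [../../XX/OX/OO] d5

value(../../XX/OX/OO, X) = +1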